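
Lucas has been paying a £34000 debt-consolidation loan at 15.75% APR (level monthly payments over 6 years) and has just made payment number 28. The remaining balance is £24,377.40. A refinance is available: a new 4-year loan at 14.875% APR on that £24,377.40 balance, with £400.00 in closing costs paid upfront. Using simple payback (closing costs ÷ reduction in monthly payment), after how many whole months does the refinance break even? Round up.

Current payment = 34,000 × 15.75%/12 / (1 − (1+0.0131250)^−72) = £732.85.
Refinanced payment = 24,377.40 × 0.0123958 / (1 − (1+0.0123958)^−48) = £676.90.
Monthly savings = £732.85 − £676.90 = £55.95.
Break-even = £400.00 / £55.95 = 7.15 → 8 months.

8 months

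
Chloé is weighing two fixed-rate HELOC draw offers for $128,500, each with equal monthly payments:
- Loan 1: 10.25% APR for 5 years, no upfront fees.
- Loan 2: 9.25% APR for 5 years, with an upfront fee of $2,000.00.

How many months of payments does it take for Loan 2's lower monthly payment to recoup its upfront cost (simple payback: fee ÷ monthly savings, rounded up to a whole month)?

Loan 1: at 10.25% the monthly rate is 0.0085417, so the payment is 128,500 × 0.0085417 / (1 − 1.0085417^−60) = $2,746.08.
Loan 2: at 9.25% the monthly rate is 0.0077083, so the payment is 128,500 × 0.0077083 / (1 − 1.0077083^−60) = $2,683.07.
Monthly savings = $2,746.08 − $2,683.07 = $63.01.
Break-even = $2,000.00 / $63.01 = 31.74 → 32 months.

32 months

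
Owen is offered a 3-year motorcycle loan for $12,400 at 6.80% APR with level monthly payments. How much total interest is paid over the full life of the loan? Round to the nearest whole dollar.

Monthly rate = 6.8%/12 = 0.0056667; payment = 12,400 × 0.0056667 / (1 − (1+0.0056667)^−36) = $381.74.
Total paid = 36 × $381.74 = $13,742.64; interest = $13,742.64 − $12,400 = $1,342.64.

$1,343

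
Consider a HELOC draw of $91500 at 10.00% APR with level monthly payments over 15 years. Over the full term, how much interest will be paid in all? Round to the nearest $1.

Monthly rate = 10%/12 = 0.0083333; payment = 91,500 × 0.0083333 / (1 − (1+0.0083333)^−180) = $983.26.
Total paid = 180 × $983.26 = $176,986.80; interest = $176,986.80 − $91,500 = $85,486.80.

$85,487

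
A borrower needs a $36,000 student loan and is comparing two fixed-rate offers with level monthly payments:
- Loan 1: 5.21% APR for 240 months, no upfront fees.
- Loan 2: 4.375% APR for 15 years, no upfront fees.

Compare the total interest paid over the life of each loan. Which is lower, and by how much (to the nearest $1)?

Loan 1: at 5.21% the monthly rate is 0.0043417, so the payment is 36,000 × 0.0043417 / (1 − 1.0043417^−240) = $241.78.
Total interest on Loan 1 = 240 × $241.78 − $36,000 = $22,027.20.
Loan 2: at 4.375% the monthly rate is 0.0036458, so the payment is 36,000 × 0.0036458 / (1 − 1.0036458^−180) = $273.10.
Total interest on Loan 2 = 180 × $273.10 − $36,000 = $13,158.00.
Loan 2 is lower by $8,869.20.

Loan 2 by $8,869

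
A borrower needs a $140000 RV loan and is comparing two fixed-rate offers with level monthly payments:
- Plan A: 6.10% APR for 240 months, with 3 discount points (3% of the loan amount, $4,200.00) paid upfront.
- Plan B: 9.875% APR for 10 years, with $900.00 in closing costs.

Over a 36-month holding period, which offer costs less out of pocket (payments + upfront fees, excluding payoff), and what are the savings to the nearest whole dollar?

Plan A by $26,556

Plan A: at 6.10% the monthly rate is 0.0050833, so the payment is 140,000 × 0.0050833 / (1 − 1.0050833^−240) = $1,011.10.
Plan B: monthly rate = 9.875%/12 = 0.0082292; payment = 140,000 × 0.0082292 / (1 − (1+0.0082292)^−120) = $1,840.43.
Over 36 months: Plan A costs 36 × $1,011.10 + $4,200.00 = $40,599.60; Plan B costs 36 × $1,840.43 + $900.00 = $67,155.48.
Plan A is cheaper by $67,155.48 − $40,599.60 = $26,555.88.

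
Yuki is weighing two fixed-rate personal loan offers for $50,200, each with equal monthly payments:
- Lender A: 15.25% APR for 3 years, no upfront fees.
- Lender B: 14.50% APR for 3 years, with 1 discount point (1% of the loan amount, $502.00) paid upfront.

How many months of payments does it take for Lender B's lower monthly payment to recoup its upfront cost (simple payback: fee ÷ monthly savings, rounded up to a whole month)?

Lender A: monthly rate = 15.25%/12 = 0.0127083; payment = 50,200 × 0.0127083 / (1 − (1+0.0127083)^−36) = $1,746.35.
Lender B: monthly rate = 14.5%/12 = 0.0120833; payment = 50,200 × 0.0120833 / (1 − (1+0.0120833)^−36) = $1,727.93.
Monthly savings = $1,746.35 − $1,727.93 = $18.42.
Break-even = $502.00 / $18.42 = 27.25 → 28 months.

28 months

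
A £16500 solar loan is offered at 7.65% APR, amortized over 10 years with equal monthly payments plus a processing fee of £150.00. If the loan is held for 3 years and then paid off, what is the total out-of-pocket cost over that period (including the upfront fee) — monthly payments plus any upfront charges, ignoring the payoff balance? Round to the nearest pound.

At 7.65% the monthly rate is 0.0063750, so the payment is 16,500 × 0.0063750 / (1 − 1.0063750^−120) = £197.15.
Total outlay = 36 × £197.15 + £150.00 = £7,247.40.

£7,247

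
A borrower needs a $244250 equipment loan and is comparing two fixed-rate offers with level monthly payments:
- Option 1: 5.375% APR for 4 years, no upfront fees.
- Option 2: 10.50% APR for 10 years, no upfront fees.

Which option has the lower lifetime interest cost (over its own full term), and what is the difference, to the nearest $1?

Option 1: monthly rate = 5.375%/12 = 0.0044792; payment = 244,250 × 0.0044792 / (1 − (1+0.0044792)^−48) = $5,666.49.
Total interest on Option 1 = 48 × $5,666.49 − $244,250 = $27,741.52.
Option 2: at 10.50% the monthly rate is 0.0087500, so the payment is 244,250 × 0.0087500 / (1 − 1.0087500^−120) = $3,295.79.
Total interest on Option 2 = 120 × $3,295.79 − $244,250 = $151,244.80.
Option 1 is lower by $123,503.28.

Option 1 by $123,503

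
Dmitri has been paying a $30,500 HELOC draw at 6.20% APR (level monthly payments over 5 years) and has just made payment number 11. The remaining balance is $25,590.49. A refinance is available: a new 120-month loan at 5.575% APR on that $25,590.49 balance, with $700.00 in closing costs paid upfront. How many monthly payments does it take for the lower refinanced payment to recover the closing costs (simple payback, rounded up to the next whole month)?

Current payment = 30,500 × 6.2%/12 / (1 − (1+0.0051667)^−60) = $592.49.
Refinanced payment = 25,590.49 × 0.0046458 / (1 − (1+0.0046458)^−120) = $278.68.
Monthly savings = $592.49 − $278.68 = $313.81.
Break-even = $700.00 / $313.81 = 2.23 → 3 months.

3 months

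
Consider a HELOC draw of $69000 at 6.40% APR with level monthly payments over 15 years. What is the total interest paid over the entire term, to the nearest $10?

$38,510

At 6.40% the monthly rate is 0.0053333, so the payment is 69,000 × 0.0053333 / (1 − 1.0053333^−180) = $597.28.
Total paid = 180 × $597.28 = $107,510.40; interest = $107,510.40 − $69,000 = $38,510.40.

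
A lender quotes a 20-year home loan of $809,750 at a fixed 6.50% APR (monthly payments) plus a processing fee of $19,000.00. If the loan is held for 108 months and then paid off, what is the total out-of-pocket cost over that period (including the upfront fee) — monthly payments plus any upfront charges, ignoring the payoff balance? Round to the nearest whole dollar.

Monthly rate = 6.5%/12 = 0.0054167; payment = 809,750 × 0.0054167 / (1 − (1+0.0054167)^−240) = $6,037.28.
Total outlay = 108 × $6,037.28 + $19,000.00 = $671,026.24.

$671,026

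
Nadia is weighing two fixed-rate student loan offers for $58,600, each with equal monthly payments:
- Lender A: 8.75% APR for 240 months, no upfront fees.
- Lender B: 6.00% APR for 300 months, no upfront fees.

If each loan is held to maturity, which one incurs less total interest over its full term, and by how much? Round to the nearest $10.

Lender B by $11,020

Lender A: monthly rate = 8.75%/12 = 0.0072917; payment = 58,600 × 0.0072917 / (1 − (1+0.0072917)^−240) = $517.85.
Total interest on Lender A = 240 × $517.85 − $58,600 = $65,684.00.
Lender B: at 6.00% the monthly rate is 0.0050000, so the payment is 58,600 × 0.0050000 / (1 − 1.0050000^−300) = $377.56.
Total interest on Lender B = 300 × $377.56 − $58,600 = $54,668.00.
Lender B is lower by $11,016.00.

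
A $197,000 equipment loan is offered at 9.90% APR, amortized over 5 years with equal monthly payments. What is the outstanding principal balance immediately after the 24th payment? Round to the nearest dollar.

With monthly rate i = 9.9%/12 = 0.0082500, the balance after k of n payments is P · [(1+i)^n − (1+i)^k] / [(1+i)^n − 1].
(1+0.0082500)^60 = 1.63717024 and (1+0.0082500)^24 = 1.21797265, so the balance is 197,000 × (1.63717024 − 1.21797265) / (1.63717024 − 1) = $129,607.32.

$129,607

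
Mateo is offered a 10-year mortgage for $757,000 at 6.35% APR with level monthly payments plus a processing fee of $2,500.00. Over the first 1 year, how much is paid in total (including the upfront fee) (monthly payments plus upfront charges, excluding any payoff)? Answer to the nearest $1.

$104,955

Monthly rate = 6.35%/12 = 0.0052917; payment = 757,000 × 0.0052917 / (1 − (1+0.0052917)^−120) = $8,537.92.
Total outlay = 12 × $8,537.92 + $2,500.00 = $104,955.04.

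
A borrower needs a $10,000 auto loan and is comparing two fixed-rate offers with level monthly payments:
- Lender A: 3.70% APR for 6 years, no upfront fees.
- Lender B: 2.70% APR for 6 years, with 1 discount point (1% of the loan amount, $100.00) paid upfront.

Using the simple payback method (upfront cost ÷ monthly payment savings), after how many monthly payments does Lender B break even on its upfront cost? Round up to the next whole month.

23 months

Lender A: at 3.70% the monthly rate is 0.0030833, so the payment is 10,000 × 0.0030833 / (1 − 1.0030833^−72) = $155.09.
Lender B: at 2.70% the monthly rate is 0.0022500, so the payment is 10,000 × 0.0022500 / (1 − 1.0022500^−72) = $150.60.
Monthly savings = $155.09 − $150.60 = $4.49.
Break-even = $100.00 / $4.49 = 22.27 → 23 months.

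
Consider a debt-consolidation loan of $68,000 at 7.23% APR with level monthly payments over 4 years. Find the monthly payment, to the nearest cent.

$1,635.61

At 7.23% the monthly rate is 0.0060250, so the payment is 68,000 × 0.0060250 / (1 − 1.0060250^−48) = $1,635.61.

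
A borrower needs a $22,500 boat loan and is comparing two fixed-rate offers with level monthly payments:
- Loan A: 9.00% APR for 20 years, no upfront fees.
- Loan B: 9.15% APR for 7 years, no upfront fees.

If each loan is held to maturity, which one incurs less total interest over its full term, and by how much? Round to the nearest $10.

Loan B by $18,030

Loan A: monthly rate = 9%/12 = 0.0075000; payment = 22,500 × 0.0075000 / (1 − (1+0.0075000)^−240) = $202.44.
Total interest on Loan A = 240 × $202.44 − $22,500 = $26,085.60.
Loan B: monthly rate = 9.15%/12 = 0.0076250; payment = 22,500 × 0.0076250 / (1 − (1+0.0076250)^−84) = $363.72.
Total interest on Loan B = 84 × $363.72 − $22,500 = $8,052.48.
Loan B is lower by $18,033.12.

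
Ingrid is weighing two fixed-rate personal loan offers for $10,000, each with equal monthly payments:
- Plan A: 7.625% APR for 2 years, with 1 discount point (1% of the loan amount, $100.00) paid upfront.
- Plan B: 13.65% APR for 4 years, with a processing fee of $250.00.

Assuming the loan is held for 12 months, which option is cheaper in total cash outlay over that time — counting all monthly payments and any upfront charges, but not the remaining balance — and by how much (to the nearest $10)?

Plan A: at 7.625% the monthly rate is 0.0063542, so the payment is 10,000 × 0.0063542 / (1 − 1.0063542^−24) = $450.56.
Plan B: at 13.65% the monthly rate is 0.0113750, so the payment is 10,000 × 0.0113750 / (1 − 1.0113750^−48) = $271.51.
Over 12 months: Plan A costs 12 × $450.56 + $100.00 = $5,506.72; Plan B costs 12 × $271.51 + $250.00 = $3,508.12.
Plan B is cheaper by $5,506.72 − $3,508.12 = $1,998.60.

Plan B by $2,000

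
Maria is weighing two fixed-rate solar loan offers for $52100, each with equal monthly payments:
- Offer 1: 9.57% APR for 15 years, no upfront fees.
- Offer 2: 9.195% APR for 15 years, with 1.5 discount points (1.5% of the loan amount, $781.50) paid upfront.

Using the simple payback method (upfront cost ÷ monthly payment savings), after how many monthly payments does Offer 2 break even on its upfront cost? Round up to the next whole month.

67 months

Offer 1: at 9.57% the monthly rate is 0.0079750, so the payment is 52,100 × 0.0079750 / (1 − 1.0079750^−180) = $546.24.
Offer 2: at 9.195% the monthly rate is 0.0076625, so the payment is 52,100 × 0.0076625 / (1 − 1.0076625^−180) = $534.49.
Monthly savings = $546.24 − $534.49 = $11.75.
Break-even = $781.50 / $11.75 = 66.51 → 67 months.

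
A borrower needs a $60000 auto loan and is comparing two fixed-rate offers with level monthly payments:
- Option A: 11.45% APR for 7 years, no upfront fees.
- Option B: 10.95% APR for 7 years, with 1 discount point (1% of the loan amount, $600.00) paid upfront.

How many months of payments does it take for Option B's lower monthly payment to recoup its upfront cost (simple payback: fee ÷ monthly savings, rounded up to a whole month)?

Option A: monthly rate = 11.45%/12 = 0.0095417; payment = 60,000 × 0.0095417 / (1 − (1+0.0095417)^−84) = $1,041.60.
Option B: at 10.95% the monthly rate is 0.0091250, so the payment is 60,000 × 0.0091250 / (1 − 1.0091250^−84) = $1,025.77.
Monthly savings = $1,041.60 − $1,025.77 = $15.83.
Break-even = $600.00 / $15.83 = 37.90 → 38 months.

38 months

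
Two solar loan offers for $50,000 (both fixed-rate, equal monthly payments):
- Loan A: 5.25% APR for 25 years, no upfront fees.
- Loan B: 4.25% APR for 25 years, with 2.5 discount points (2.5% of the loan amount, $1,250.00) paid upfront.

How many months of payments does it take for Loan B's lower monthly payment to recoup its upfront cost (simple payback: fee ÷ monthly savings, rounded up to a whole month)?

Loan A: monthly rate = 5.25%/12 = 0.0043750; payment = 50,000 × 0.0043750 / (1 − (1+0.0043750)^−300) = $299.62.
Loan B: at 4.25% the monthly rate is 0.0035417, so the payment is 50,000 × 0.0035417 / (1 − 1.0035417^−300) = $270.87.
Monthly savings = $299.62 − $270.87 = $28.75.
Break-even = $1,250.00 / $28.75 = 43.48 → 44 months.

44 months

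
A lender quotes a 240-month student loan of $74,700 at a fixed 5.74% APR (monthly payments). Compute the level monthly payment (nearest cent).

Monthly rate = 5.74%/12 = 0.0047833; payment = 74,700 × 0.0047833 / (1 − (1+0.0047833)^−240) = $524.03.

$524.03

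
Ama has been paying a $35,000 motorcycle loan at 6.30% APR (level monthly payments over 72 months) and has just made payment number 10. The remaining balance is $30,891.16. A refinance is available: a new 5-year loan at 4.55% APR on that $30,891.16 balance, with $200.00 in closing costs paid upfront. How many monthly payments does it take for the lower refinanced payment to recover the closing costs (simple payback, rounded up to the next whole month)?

24 months

Current payment = 35,000 × 6.3%/12 / (1 − (1+0.0052500)^−72) = $585.02.
Refinanced payment = 30,891.16 × 0.0037917 / (1 − (1+0.0037917)^−60) = $576.61.
Monthly savings = $585.02 − $576.61 = $8.41.
Break-even = $200.00 / $8.41 = 23.78 → 24 months.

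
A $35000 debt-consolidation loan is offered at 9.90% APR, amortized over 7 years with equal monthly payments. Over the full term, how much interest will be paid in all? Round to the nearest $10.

Monthly rate = 9.9%/12 = 0.0082500; payment = 35,000 × 0.0082500 / (1 − (1+0.0082500)^−84) = $579.23.
Total paid = 84 × $579.23 = $48,655.32; interest = $48,655.32 − $35,000 = $13,655.32.

$13,660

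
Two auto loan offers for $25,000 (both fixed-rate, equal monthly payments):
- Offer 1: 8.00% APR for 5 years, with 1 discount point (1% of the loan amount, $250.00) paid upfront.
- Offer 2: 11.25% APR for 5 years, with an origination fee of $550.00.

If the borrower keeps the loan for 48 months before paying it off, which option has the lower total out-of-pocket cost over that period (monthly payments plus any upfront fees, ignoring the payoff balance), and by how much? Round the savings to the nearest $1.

Offer 1: at 8.00% the monthly rate is 0.0066667, so the payment is 25,000 × 0.0066667 / (1 − 1.0066667^−60) = $506.91.
Offer 2: at 11.25% the monthly rate is 0.0093750, so the payment is 25,000 × 0.0093750 / (1 − 1.0093750^−60) = $546.68.
Over 48 months: Offer 1 costs 48 × $506.91 + $250.00 = $24,581.68; Offer 2 costs 48 × $546.68 + $550.00 = $26,790.64.
Offer 1 is cheaper by $26,790.64 − $24,581.68 = $2,208.96.

Offer 1 by $2,209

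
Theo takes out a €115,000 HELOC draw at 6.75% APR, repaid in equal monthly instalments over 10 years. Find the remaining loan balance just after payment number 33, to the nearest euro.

With monthly rate i = 6.75%/12 = 0.0056250, the balance after k of n payments is P · [(1+i)^n − (1+i)^k] / [(1+i)^n − 1].
(1+0.0056250)^120 = 1.96032182 and (1+0.0056250)^33 = 1.20334464, so the balance is 115,000 × (1.96032182 − 1.20334464) / (1.96032182 − 1) = €90,649.17.

€90,649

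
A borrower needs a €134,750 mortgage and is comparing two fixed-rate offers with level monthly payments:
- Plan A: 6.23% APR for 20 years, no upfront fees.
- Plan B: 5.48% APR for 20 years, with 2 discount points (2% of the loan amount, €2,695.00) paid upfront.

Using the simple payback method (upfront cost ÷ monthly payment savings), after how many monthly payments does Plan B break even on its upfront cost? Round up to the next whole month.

Plan A: at 6.23% the monthly rate is 0.0051917, so the payment is 134,750 × 0.0051917 / (1 − 1.0051917^−240) = €983.36.
Plan B: monthly rate = 5.48%/12 = 0.0045667; payment = 134,750 × 0.0045667 / (1 − (1+0.0045667)^−240) = €925.41.
Monthly savings = €983.36 − €925.41 = €57.95.
Break-even = €2,695.00 / €57.95 = 46.51 → 47 months.

47 months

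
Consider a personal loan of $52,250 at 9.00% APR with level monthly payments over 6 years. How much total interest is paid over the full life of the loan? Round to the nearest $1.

$15,562

Monthly rate = 9%/12 = 0.0075000; payment = 52,250 × 0.0075000 / (1 − (1+0.0075000)^−72) = $941.83.
Total paid = 72 × $941.83 = $67,811.76; interest = $67,811.76 − $52,250 = $15,561.76.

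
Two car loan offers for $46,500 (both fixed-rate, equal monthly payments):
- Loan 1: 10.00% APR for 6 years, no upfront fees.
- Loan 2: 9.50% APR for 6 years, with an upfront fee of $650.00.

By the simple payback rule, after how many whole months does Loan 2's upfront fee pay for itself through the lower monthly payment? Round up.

56 months

Loan 1: monthly rate = 10%/12 = 0.0083333; payment = 46,500 × 0.0083333 / (1 − (1+0.0083333)^−72) = $861.45.
Loan 2: at 9.50% the monthly rate is 0.0079167, so the payment is 46,500 × 0.0079167 / (1 − 1.0079167^−72) = $849.77.
Monthly savings = $861.45 − $849.77 = $11.68.
Break-even = $650.00 / $11.68 = 55.65 → 56 months.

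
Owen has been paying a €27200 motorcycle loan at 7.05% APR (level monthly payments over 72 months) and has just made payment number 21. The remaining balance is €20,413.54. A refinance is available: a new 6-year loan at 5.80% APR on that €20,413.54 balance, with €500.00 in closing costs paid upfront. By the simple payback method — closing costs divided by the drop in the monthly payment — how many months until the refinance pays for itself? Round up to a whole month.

Current payment = 27,200 × 7.05%/12 / (1 − (1+0.0058750)^−72) = €464.39.
Refinanced payment = 20,413.54 × 0.0048333 / (1 − (1+0.0048333)^−72) = €336.39.
Monthly savings = €464.39 − €336.39 = €128.00.
Break-even = €500.00 / €128.00 = 3.91 → 4 months.

4 months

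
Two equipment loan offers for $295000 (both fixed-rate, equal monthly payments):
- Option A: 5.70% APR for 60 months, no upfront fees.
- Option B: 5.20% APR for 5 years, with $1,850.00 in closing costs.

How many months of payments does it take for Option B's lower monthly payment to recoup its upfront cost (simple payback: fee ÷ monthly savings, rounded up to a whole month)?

Option A: at 5.70% the monthly rate is 0.0047500, so the payment is 295,000 × 0.0047500 / (1 − 1.0047500^−60) = $5,662.12.
Option B: monthly rate = 5.2%/12 = 0.0043333; payment = 295,000 × 0.0043333 / (1 − (1+0.0043333)^−60) = $5,594.08.
Monthly savings = $5,662.12 − $5,594.08 = $68.04.
Break-even = $1,850.00 / $68.04 = 27.19 → 28 months.

28 months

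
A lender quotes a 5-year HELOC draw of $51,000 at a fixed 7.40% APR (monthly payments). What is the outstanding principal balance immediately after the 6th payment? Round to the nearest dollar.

With monthly rate i = 7.4%/12 = 0.0061667, the balance after k of n payments is P · [(1+i)^n − (1+i)^k] / [(1+i)^n − 1].
(1+0.0061667)^60 = 1.44609068 and (1+0.0061667)^6 = 1.03757513, so the balance is 51,000 × (1.44609068 − 1.03757513) / (1.44609068 − 1) = $46,704.17.

$46,704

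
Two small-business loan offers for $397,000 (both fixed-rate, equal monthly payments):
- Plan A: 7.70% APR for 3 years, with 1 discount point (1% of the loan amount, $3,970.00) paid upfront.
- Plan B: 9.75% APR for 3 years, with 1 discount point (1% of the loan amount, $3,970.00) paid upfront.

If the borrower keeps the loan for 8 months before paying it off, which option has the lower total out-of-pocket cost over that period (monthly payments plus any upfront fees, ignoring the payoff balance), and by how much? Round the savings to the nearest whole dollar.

Plan A: monthly rate = 7.7%/12 = 0.0064167; payment = 397,000 × 0.0064167 / (1 − (1+0.0064167)^−36) = $12,385.67.
Plan B: at 9.75% the monthly rate is 0.0081250, so the payment is 397,000 × 0.0081250 / (1 − 1.0081250^−36) = $12,763.53.
Over 8 months: Plan A costs 8 × $12,385.67 + $3,970.00 = $103,055.36; Plan B costs 8 × $12,763.53 + $3,970.00 = $106,078.24.
Plan A is cheaper by $106,078.24 − $103,055.36 = $3,022.88.

Plan A by $3,023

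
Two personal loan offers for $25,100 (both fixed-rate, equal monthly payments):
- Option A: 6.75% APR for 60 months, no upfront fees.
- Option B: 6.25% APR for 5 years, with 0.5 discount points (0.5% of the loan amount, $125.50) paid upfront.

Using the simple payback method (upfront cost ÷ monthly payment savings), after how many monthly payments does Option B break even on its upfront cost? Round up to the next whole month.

22 months

Option A: at 6.75% the monthly rate is 0.0056250, so the payment is 25,100 × 0.0056250 / (1 − 1.0056250^−60) = $494.05.
Option B: at 6.25% the monthly rate is 0.0052083, so the payment is 25,100 × 0.0052083 / (1 − 1.0052083^−60) = $488.18.
Monthly savings = $494.05 − $488.18 = $5.87.
Break-even = $125.50 / $5.87 = 21.38 → 22 months.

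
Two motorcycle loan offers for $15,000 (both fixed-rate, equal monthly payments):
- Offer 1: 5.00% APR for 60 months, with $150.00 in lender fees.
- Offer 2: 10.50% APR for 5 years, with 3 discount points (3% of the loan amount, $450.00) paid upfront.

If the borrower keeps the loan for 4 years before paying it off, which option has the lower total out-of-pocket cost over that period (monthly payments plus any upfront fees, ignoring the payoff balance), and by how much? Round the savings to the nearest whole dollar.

Offer 1 by $2,188

Offer 1: at 5.00% the monthly rate is 0.0041667, so the payment is 15,000 × 0.0041667 / (1 − 1.0041667^−60) = $283.07.
Offer 2: at 10.50% the monthly rate is 0.0087500, so the payment is 15,000 × 0.0087500 / (1 − 1.0087500^−60) = $322.41.
Over 48 months: Offer 1 costs 48 × $283.07 + $150.00 = $13,737.36; Offer 2 costs 48 × $322.41 + $450.00 = $15,925.68.
Offer 1 is cheaper by $15,925.68 − $13,737.36 = $2,188.32.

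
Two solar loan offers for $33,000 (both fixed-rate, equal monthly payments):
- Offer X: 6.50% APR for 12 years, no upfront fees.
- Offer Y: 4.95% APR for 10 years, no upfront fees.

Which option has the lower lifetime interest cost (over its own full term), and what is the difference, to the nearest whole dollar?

Offer X: at 6.50% the monthly rate is 0.0054167, so the payment is 33,000 × 0.0054167 / (1 − 1.0054167^−144) = $330.63.
Total interest on Offer X = 144 × $330.63 − $33,000 = $14,610.72.
Offer Y: monthly rate = 4.95%/12 = 0.0041250; payment = 33,000 × 0.0041250 / (1 − (1+0.0041250)^−120) = $349.21.
Total interest on Offer Y = 120 × $349.21 − $33,000 = $8,905.20.
Offer Y is lower by $5,705.52.

Offer Y by $5,706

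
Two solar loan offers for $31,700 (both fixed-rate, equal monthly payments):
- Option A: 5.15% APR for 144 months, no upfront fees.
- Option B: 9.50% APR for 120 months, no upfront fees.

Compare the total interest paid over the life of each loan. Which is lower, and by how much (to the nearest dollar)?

Option A by $6,659

Option A: monthly rate = 5.15%/12 = 0.0042917; payment = 31,700 × 0.0042917 / (1 − (1+0.0042917)^−144) = $295.58.
Total interest on Option A = 144 × $295.58 − $31,700 = $10,863.52.
Option B: at 9.50% the monthly rate is 0.0079167, so the payment is 31,700 × 0.0079167 / (1 − 1.0079167^−120) = $410.19.
Total interest on Option B = 120 × $410.19 − $31,700 = $17,522.80.
Option A is lower by $6,659.28.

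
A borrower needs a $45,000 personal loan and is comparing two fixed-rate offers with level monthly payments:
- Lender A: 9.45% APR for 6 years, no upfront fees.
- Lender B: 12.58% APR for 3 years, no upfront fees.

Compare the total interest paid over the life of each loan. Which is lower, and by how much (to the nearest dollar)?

Lender A: at 9.45% the monthly rate is 0.0078750, so the payment is 45,000 × 0.0078750 / (1 − 1.0078750^−72) = $821.24.
Total interest on Lender A = 72 × $821.24 − $45,000 = $14,129.28.
Lender B: at 12.58% the monthly rate is 0.0104833, so the payment is 45,000 × 0.0104833 / (1 − 1.0104833^−36) = $1,507.14.
Total interest on Lender B = 36 × $1,507.14 − $45,000 = $9,257.04.
Lender B is lower by $4,872.24.

Lender B by $4,872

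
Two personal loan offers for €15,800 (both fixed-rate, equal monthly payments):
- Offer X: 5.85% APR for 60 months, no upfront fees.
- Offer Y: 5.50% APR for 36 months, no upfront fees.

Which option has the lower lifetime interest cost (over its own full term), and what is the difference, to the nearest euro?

Offer X: at 5.85% the monthly rate is 0.0048750, so the payment is 15,800 × 0.0048750 / (1 − 1.0048750^−60) = €304.36.
Total interest on Offer X = 60 × €304.36 − €15,800 = €2,461.60.
Offer Y: at 5.50% the monthly rate is 0.0045833, so the payment is 15,800 × 0.0045833 / (1 − 1.0045833^−36) = €477.10.
Total interest on Offer Y = 36 × €477.10 − €15,800 = €1,375.60.
Offer Y is lower by €1,086.00.

Offer Y by €1,086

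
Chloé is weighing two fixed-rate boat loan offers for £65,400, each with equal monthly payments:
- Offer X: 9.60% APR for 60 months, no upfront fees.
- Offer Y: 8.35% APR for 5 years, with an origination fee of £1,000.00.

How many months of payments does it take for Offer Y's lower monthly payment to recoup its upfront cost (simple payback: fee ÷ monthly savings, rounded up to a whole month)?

26 months

Offer X: at 9.60% the monthly rate is 0.0080000, so the payment is 65,400 × 0.0080000 / (1 − 1.0080000^−60) = £1,376.72.
Offer Y: at 8.35% the monthly rate is 0.0069583, so the payment is 65,400 × 0.0069583 / (1 − 1.0069583^−60) = £1,337.06.
Monthly savings = £1,376.72 − £1,337.06 = £39.66.
Break-even = £1,000.00 / £39.66 = 25.21 → 26 months.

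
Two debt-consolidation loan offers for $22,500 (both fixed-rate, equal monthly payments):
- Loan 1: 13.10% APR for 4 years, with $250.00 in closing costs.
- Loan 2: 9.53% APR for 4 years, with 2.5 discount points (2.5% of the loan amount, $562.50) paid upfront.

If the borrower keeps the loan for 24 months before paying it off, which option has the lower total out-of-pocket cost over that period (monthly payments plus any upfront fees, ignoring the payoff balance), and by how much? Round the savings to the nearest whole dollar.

Loan 2 by $627

Loan 1: at 13.10% the monthly rate is 0.0109167, so the payment is 22,500 × 0.0109167 / (1 − 1.0109167^−48) = $604.74.
Loan 2: at 9.53% the monthly rate is 0.0079417, so the payment is 22,500 × 0.0079417 / (1 − 1.0079417^−48) = $565.59.
Over 24 months: Loan 1 costs 24 × $604.74 + $250.00 = $14,763.76; Loan 2 costs 24 × $565.59 + $562.50 = $14,136.66.
Loan 2 is cheaper by $14,763.76 − $14,136.66 = $627.10.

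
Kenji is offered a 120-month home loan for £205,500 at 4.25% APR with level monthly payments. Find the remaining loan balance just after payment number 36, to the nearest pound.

With monthly rate i = 4.25%/12 = 0.0035417, the balance after k of n payments is P · [(1+i)^n − (1+i)^k] / [(1+i)^n − 1].
(1+0.0035417)^120 = 1.52844239 and (1+0.0035417)^36 = 1.13572902, so the balance is 205,500 × (1.52844239 − 1.13572902) / (1.52844239 − 1) = £152,717.87.

£152,718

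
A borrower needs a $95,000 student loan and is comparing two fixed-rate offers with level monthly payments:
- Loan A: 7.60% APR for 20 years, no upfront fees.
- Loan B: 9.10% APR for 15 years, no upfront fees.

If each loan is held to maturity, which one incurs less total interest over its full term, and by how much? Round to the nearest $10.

Loan A: monthly rate = 7.6%/12 = 0.0063333; payment = 95,000 × 0.0063333 / (1 − (1+0.0063333)^−240) = $771.13.
Total interest on Loan A = 240 × $771.13 − $95,000 = $90,071.20.
Loan B: at 9.10% the monthly rate is 0.0075833, so the payment is 95,000 × 0.0075833 / (1 − 1.0075833^−180) = $969.21.
Total interest on Loan B = 180 × $969.21 − $95,000 = $79,457.80.
Loan B is lower by $10,613.40.

Loan B by $10,610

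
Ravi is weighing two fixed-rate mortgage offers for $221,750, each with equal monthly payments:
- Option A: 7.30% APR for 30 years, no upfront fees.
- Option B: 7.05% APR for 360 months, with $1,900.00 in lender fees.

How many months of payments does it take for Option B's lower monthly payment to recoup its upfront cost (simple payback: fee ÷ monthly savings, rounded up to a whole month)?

Option A: at 7.30% the monthly rate is 0.0060833, so the payment is 221,750 × 0.0060833 / (1 − 1.0060833^−360) = $1,520.25.
Option B: at 7.05% the monthly rate is 0.0058750, so the payment is 221,750 × 0.0058750 / (1 − 1.0058750^−360) = $1,482.76.
Monthly savings = $1,520.25 − $1,482.76 = $37.49.
Break-even = $1,900.00 / $37.49 = 50.68 → 51 months.

51 months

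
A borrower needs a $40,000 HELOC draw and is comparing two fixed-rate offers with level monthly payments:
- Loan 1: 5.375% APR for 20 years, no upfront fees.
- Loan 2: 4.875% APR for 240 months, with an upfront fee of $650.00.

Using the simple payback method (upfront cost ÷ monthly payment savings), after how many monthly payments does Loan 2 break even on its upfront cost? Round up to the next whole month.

Loan 1: at 5.375% the monthly rate is 0.0044792, so the payment is 40,000 × 0.0044792 / (1 − 1.0044792^−240) = $272.34.
Loan 2: at 4.875% the monthly rate is 0.0040625, so the payment is 40,000 × 0.0040625 / (1 − 1.0040625^−240) = $261.23.
Monthly savings = $272.34 − $261.23 = $11.11.
Break-even = $650.00 / $11.11 = 58.51 → 59 months.

59 months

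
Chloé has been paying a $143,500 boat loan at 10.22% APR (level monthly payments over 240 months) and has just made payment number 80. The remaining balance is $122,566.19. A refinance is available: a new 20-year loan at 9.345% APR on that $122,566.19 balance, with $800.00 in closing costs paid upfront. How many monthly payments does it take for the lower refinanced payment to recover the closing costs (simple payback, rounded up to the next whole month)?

3 months

Current payment = 143,500 × 10.22%/12 / (1 − (1+0.0085167)^−240) = $1,405.79.
Refinanced payment = 122,566.19 × 0.0077875 / (1 − (1+0.0077875)^−240) = $1,130.10.
Monthly savings = $1,405.79 − $1,130.10 = $275.69.
Break-even = $800.00 / $275.69 = 2.90 → 3 months.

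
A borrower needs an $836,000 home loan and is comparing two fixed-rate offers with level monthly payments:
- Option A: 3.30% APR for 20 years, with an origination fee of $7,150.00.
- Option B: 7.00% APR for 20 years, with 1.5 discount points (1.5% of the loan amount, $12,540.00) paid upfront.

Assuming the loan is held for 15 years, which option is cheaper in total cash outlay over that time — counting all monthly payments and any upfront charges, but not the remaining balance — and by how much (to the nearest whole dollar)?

Option A by $314,722

Option A: at 3.30% the monthly rate is 0.0027500, so the payment is 836,000 × 0.0027500 / (1 − 1.0027500^−240) = $4,762.99.
Option B: monthly rate = 7%/12 = 0.0058333; payment = 836,000 × 0.0058333 / (1 − (1+0.0058333)^−240) = $6,481.50.
Over 180 months: Option A costs 180 × $4,762.99 + $7,150.00 = $864,488.20; Option B costs 180 × $6,481.50 + $12,540.00 = $1,179,210.00.
Option A is cheaper by $1,179,210.00 − $864,488.20 = $314,721.80.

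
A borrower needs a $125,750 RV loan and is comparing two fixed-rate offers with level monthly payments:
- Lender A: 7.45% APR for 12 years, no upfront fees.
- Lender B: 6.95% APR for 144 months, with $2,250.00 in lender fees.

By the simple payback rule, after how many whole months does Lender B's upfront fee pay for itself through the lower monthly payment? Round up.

67 months

Lender A: at 7.45% the monthly rate is 0.0062083, so the payment is 125,750 × 0.0062083 / (1 − 1.0062083^−144) = $1,323.55.
Lender B: monthly rate = 6.95%/12 = 0.0057917; payment = 125,750 × 0.0057917 / (1 − (1+0.0057917)^−144) = $1,289.84.
Monthly savings = $1,323.55 − $1,289.84 = $33.71.
Break-even = $2,250.00 / $33.71 = 66.75 → 67 months.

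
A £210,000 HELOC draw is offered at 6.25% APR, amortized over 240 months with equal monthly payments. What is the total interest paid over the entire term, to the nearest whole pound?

£158,388

Monthly rate = 6.25%/12 = 0.0052083; payment = 210,000 × 0.0052083 / (1 − (1+0.0052083)^−240) = £1,534.95.
Total paid = 240 × £1,534.95 = £368,388.00; interest = £368,388.00 − £210,000 = £158,388.00.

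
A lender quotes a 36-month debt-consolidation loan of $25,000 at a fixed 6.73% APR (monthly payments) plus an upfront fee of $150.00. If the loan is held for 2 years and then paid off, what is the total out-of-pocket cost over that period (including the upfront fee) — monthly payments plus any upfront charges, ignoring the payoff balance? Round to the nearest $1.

At 6.73% the monthly rate is 0.0056083, so the payment is 25,000 × 0.0056083 / (1 − 1.0056083^−36) = $768.84.
Total outlay = 24 × $768.84 + $150.00 = $18,602.16.

$18,602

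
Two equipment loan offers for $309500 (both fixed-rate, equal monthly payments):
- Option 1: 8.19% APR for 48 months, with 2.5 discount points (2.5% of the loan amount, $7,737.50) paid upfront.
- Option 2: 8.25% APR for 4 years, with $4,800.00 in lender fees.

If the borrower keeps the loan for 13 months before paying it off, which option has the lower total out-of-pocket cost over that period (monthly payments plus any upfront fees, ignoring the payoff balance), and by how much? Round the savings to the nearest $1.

Option 1: at 8.19% the monthly rate is 0.0068250, so the payment is 309,500 × 0.0068250 / (1 − 1.0068250^−48) = $7,583.43.
Option 2: at 8.25% the monthly rate is 0.0068750, so the payment is 309,500 × 0.0068750 / (1 − 1.0068750^−48) = $7,592.17.
Over 13 months: Option 1 costs 13 × $7,583.43 + $7,737.50 = $106,322.09; Option 2 costs 13 × $7,592.17 + $4,800.00 = $103,498.21.
Option 2 is cheaper by $106,322.09 − $103,498.21 = $2,823.88.

Option 2 by $2,824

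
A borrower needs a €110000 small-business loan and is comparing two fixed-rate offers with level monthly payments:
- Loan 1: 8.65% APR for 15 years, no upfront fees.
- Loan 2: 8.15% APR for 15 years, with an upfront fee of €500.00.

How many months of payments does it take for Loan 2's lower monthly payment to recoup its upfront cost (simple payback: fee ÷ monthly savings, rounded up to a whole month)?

16 months

Loan 1: monthly rate = 8.65%/12 = 0.0072083; payment = 110,000 × 0.0072083 / (1 − (1+0.0072083)^−180) = €1,092.91.
Loan 2: monthly rate = 8.15%/12 = 0.0067917; payment = 110,000 × 0.0067917 / (1 − (1+0.0067917)^−180) = €1,060.76.
Monthly savings = €1,092.91 − €1,060.76 = €32.15.
Break-even = €500.00 / €32.15 = 15.55 → 16 months.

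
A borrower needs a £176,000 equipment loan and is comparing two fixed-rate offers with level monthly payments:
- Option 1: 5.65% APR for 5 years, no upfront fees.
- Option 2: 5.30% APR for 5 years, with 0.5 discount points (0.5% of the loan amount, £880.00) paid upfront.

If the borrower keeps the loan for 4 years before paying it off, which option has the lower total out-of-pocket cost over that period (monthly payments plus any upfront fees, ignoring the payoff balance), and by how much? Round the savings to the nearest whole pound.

Option 1: at 5.65% the monthly rate is 0.0047083, so the payment is 176,000 × 0.0047083 / (1 − 1.0047083^−60) = £3,374.00.
Option 2: monthly rate = 5.3%/12 = 0.0044167; payment = 176,000 × 0.0044167 / (1 − (1+0.0044167)^−60) = £3,345.58.
Over 48 months: Option 1 costs 48 × £3,374.00 = £161,952.00; Option 2 costs 48 × £3,345.58 + £880.00 = £161,467.84.
Option 2 is cheaper by £161,952.00 − £161,467.84 = £484.16.

Option 2 by £484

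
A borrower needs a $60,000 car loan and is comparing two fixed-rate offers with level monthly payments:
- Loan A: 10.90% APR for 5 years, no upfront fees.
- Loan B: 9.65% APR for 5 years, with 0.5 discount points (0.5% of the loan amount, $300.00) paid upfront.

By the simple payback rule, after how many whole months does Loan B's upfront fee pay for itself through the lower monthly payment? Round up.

Loan A: at 10.90% the monthly rate is 0.0090833, so the payment is 60,000 × 0.0090833 / (1 − 1.0090833^−60) = $1,301.56.
Loan B: at 9.65% the monthly rate is 0.0080417, so the payment is 60,000 × 0.0080417 / (1 − 1.0080417^−60) = $1,264.51.
Monthly savings = $1,301.56 − $1,264.51 = $37.05.
Break-even = $300.00 / $37.05 = 8.10 → 9 months.

9 months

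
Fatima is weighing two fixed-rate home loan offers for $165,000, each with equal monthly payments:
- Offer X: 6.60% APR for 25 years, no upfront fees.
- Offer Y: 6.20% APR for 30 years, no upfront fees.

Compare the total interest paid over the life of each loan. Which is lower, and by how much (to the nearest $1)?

Offer X: at 6.60% the monthly rate is 0.0055000, so the payment is 165,000 × 0.0055000 / (1 − 1.0055000^−300) = $1,124.42.
Total interest on Offer X = 300 × $1,124.42 − $165,000 = $172,326.00.
Offer Y: monthly rate = 6.2%/12 = 0.0051667; payment = 165,000 × 0.0051667 / (1 − (1+0.0051667)^−360) = $1,010.57.
Total interest on Offer Y = 360 × $1,010.57 − $165,000 = $198,805.20.
Offer X is lower by $26,479.20.

Offer X by $26,479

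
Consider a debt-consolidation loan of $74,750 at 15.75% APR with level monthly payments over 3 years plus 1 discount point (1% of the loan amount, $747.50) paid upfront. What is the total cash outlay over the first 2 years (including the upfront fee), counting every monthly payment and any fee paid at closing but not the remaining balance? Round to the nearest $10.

Monthly rate = 15.75%/12 = 0.0131250; payment = 74,750 × 0.0131250 / (1 − (1+0.0131250)^−36) = $2,618.77.
Total outlay = 24 × $2,618.77 + $747.50 = $63,597.98.

$63,600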